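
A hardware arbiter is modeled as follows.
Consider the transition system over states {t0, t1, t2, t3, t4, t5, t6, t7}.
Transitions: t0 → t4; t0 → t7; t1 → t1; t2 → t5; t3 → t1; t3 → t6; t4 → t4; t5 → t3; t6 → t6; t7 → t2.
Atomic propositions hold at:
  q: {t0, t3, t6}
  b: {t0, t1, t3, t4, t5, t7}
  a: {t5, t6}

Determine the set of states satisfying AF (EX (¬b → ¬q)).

Sat(¬b) = {t2, t6}
Sat(¬q) = {t1, t2, t4, t5, t7}
Sat(¬b → ¬q) = {t0, t1, t2, t3, t4, t5, t7}
Sat(EX (¬b → ¬q)) = {s : some successor in {t0, t1, t2, t3, t4, t5, t7}} = {t0, t1, t2, t3, t4, t5, t7}
AF (EX (¬b → ¬q)): least fixpoint, start Z0 = {t0, t1, t2, t3, t4, t5, t7}, add states with every successor in Z. Already a fixed point.
Sat(AF (EX (¬b → ¬q))) = {t0, t1, t2, t3, t4, t5, t7}

{t0, t1, t2, t3, t4, t5, t7}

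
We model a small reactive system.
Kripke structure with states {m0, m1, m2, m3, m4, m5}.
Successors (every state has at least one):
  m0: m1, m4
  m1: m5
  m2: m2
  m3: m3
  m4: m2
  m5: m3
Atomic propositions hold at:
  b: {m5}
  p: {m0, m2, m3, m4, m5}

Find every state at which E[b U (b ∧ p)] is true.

{m5}

Sat(b ∧ p) = {m5}
E[b U (b ∧ p)]: least fixpoint, start Z0 = Sat((b ∧ p)) = {m5}, add states in Sat(b) with some successor in Z. Already a fixed point.
Sat(E[b U (b ∧ p)]) = {m5}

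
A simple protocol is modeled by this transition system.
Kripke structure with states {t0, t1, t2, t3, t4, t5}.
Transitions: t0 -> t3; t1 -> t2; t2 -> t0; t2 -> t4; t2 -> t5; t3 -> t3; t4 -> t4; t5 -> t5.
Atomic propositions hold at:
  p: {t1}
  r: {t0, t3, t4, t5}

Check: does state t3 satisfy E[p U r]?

Yes

E[p U r]: least fixpoint, start Z0 = Sat(r) = {t0, t3, t4, t5}, add states in Sat(p) with some successor in Z. Already a fixed point.
Sat(E[p U r]) = {t0, t3, t4, t5}
t3 ∈ Sat(E[p U r]) = {t0, t3, t4, t5}, so the formula holds at t3.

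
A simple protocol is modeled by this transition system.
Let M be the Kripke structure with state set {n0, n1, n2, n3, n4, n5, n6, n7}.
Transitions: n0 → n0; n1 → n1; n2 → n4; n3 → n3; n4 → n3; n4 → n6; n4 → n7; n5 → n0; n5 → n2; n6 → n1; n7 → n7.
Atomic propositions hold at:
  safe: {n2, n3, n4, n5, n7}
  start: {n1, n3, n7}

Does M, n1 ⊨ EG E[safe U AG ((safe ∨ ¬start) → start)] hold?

Sat(¬start) = {n0, n2, n4, n5, n6}
Sat(safe ∨ ¬start) = {n0, n2, n3, n4, n5, n6, n7}
Sat((safe ∨ ¬start) → start) = {n1, n3, n7}
AG ((safe ∨ ¬start) → start): greatest fixpoint, start Z0 = {n1, n3, n7}, keep only states in Sat with every successor in Z. Already a fixed point.
Sat(AG ((safe ∨ ¬start) → start)) = {n1, n3, n7}
E[safe U AG ((safe ∨ ¬start) → start)]: least fixpoint, start Z0 = Sat(AG ((safe ∨ ¬start) → start)) = {n1, n3, n7}, add states in Sat(safe) with some successor in Z. Z1 = {n1, n3, n4, n7}; Z2 = {n1, n2, n3, n4, n7}; Z3 = {n1, n2, n3, n4, n5, n7}; fixed.
Sat(E[safe U AG ((safe ∨ ¬start) → start)]) = {n1, n2, n3, n4, n5, n7}
EG E[safe U AG ((safe ∨ ¬start) → start)]: greatest fixpoint, start Z0 = {n1, n2, n3, n4, n5, n7}, keep only states in Sat with some successor in Z. Already a fixed point.
Sat(EG E[safe U AG ((safe ∨ ¬start) → start)]) = {n1, n2, n3, n4, n5, n7}
n1 ∈ Sat(EG E[safe U AG ((safe ∨ ¬start) → start)]) = {n1, n2, n3, n4, n5, n7}, so the formula holds at n1.

Yes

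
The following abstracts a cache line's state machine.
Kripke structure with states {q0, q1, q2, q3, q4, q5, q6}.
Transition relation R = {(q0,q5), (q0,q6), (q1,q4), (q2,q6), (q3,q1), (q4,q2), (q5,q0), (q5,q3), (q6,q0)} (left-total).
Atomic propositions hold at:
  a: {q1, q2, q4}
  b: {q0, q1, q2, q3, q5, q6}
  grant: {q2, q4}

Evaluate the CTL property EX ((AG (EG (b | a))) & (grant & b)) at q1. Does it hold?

No

Sat(b | a) = {q0, q1, q2, q3, q4, q5, q6}
EG (b | a): greatest fixpoint, start Z0 = {q0, q1, q2, q3, q4, q5, q6}, keep only states in Sat with some successor in Z. Already a fixed point.
Sat(EG (b | a)) = {q0, q1, q2, q3, q4, q5, q6}
AG (EG (b | a)): greatest fixpoint, start Z0 = {q0, q1, q2, q3, q4, q5, q6}, keep only states in Sat with every successor in Z. Already a fixed point.
Sat(AG (EG (b | a))) = {q0, q1, q2, q3, q4, q5, q6}
Sat(grant & b) = {q2}
Sat((AG (EG (b | a))) & (grant & b)) = {q2}
Sat(EX ((AG (EG (b | a))) & (grant & b))) = {s : some successor in {q2}} = {q4}
q1 ∉ Sat(EX ((AG (EG (b | a))) & (grant & b))) = {q4}, so the formula does not hold at q1.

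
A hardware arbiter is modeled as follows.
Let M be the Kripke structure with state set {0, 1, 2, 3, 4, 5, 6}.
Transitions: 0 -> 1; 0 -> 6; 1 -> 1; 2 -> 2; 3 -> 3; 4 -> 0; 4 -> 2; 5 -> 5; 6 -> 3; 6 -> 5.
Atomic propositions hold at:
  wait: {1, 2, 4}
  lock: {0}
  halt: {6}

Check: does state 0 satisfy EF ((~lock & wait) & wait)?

Yes

Sat(~lock) = {1, 2, 3, 4, 5, 6}
Sat(~lock & wait) = {1, 2, 4}
Sat((~lock & wait) & wait) = {1, 2, 4}
EF ((~lock & wait) & wait): least fixpoint, start Z0 = {1, 2, 4}, add states with some successor in Z. Z1 = {0, 1, 2, 4}; fixed.
Sat(EF ((~lock & wait) & wait)) = {0, 1, 2, 4}
0 ∈ Sat(EF ((~lock & wait) & wait)) = {0, 1, 2, 4}, so the formula holds at 0.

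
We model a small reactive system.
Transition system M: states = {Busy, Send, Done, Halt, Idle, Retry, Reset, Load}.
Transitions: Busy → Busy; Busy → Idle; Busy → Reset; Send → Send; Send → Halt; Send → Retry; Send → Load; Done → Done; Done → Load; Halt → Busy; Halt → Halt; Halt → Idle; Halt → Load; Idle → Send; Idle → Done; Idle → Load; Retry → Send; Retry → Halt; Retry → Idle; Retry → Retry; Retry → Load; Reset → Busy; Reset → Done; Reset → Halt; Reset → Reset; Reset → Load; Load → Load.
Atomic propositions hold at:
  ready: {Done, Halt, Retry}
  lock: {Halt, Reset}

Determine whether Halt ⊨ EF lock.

Yes

EF lock: least fixpoint, start Z0 = {Halt, Reset}, add states with some successor in Z. Z1 = {Busy, Send, Halt, Retry, Reset}; Z2 = {Busy, Send, Halt, Idle, Retry, Reset}; fixed.
Sat(EF lock) = {Busy, Send, Halt, Idle, Retry, Reset}
Halt ∈ Sat(EF lock) = {Busy, Send, Halt, Idle, Retry, Reset}, so the formula holds at Halt.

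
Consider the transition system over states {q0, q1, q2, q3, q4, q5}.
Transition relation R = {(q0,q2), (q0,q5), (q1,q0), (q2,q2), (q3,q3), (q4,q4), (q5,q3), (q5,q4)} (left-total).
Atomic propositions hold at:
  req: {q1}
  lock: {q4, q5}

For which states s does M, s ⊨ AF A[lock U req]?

{q1}

A[lock U req]: least fixpoint, start Z0 = Sat(req) = {q1}, add states in Sat(lock) with every successor in Z. Already a fixed point.
Sat(A[lock U req]) = {q1}
AF A[lock U req]: least fixpoint, start Z0 = {q1}, add states with every successor in Z. Already a fixed point.
Sat(AF A[lock U req]) = {q1}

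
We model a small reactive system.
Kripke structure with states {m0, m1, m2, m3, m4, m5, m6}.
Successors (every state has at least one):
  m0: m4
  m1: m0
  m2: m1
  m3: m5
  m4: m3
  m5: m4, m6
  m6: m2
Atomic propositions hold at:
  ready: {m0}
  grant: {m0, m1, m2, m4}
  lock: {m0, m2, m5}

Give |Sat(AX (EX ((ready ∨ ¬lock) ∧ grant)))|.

4

Sat(¬lock) = {m1, m3, m4, m6}
Sat(ready ∨ ¬lock) = {m0, m1, m3, m4, m6}
Sat((ready ∨ ¬lock) ∧ grant) = {m0, m1, m4}
Sat(EX ((ready ∨ ¬lock) ∧ grant)) = {s : some successor in {m0, m1, m4}} = {m0, m1, m2, m5}
Sat(AX (EX ((ready ∨ ¬lock) ∧ grant))) = {s : every successor in {m0, m1, m2, m5}} = {m1, m2, m3, m6}
|Sat(AX (EX ((ready ∨ ¬lock) ∧ grant)))| = |{m1, m2, m3, m6}| = 4.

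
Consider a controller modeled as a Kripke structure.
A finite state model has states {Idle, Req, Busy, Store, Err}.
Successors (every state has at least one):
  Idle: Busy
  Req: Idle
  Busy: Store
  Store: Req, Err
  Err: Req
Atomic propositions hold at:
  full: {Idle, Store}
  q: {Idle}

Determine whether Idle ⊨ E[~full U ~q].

Sat(~full) = {Req, Busy, Err}
Sat(~q) = {Req, Busy, Store, Err}
E[~full U ~q]: least fixpoint, start Z0 = Sat(~q) = {Req, Busy, Store, Err}, add states in Sat(~full) with some successor in Z. Already a fixed point.
Sat(E[~full U ~q]) = {Req, Busy, Store, Err}
Idle ∉ Sat(E[~full U ~q]) = {Req, Busy, Store, Err}, so the formula does not hold at Idle.

No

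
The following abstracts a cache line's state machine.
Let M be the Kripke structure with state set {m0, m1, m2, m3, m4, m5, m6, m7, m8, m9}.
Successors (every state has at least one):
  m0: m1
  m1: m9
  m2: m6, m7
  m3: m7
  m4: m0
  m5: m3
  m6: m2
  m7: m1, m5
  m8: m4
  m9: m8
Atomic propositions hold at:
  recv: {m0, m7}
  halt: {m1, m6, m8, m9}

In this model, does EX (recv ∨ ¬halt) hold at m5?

Sat(¬halt) = {m0, m2, m3, m4, m5, m7}
Sat(recv ∨ ¬halt) = {m0, m2, m3, m4, m5, m7}
Sat(EX (recv ∨ ¬halt)) = {s : some successor in {m0, m2, m3, m4, m5, m7}} = {m2, m3, m4, m5, m6, m7, m8}
m5 ∈ Sat(EX (recv ∨ ¬halt)) = {m2, m3, m4, m5, m6, m7, m8}, so the formula holds at m5.

Yes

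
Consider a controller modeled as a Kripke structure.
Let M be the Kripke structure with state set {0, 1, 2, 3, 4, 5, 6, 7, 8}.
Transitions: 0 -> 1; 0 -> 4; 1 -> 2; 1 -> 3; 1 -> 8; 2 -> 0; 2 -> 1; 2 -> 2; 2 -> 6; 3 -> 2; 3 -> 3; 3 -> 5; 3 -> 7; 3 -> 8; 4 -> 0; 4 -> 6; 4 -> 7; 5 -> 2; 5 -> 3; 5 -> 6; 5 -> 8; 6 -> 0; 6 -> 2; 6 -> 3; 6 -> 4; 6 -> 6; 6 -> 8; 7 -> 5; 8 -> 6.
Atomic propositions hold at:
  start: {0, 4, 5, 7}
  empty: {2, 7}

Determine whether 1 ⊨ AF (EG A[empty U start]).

No

A[empty U start]: least fixpoint, start Z0 = Sat(start) = {0, 4, 5, 7}, add states in Sat(empty) with every successor in Z. Already a fixed point.
Sat(A[empty U start]) = {0, 4, 5, 7}
EG A[empty U start]: greatest fixpoint, start Z0 = {0, 4, 5, 7}, keep only states in Sat with some successor in Z. Z1 = {0, 4, 7}; Z2 = {0, 4}; fixed.
Sat(EG A[empty U start]) = {0, 4}
AF (EG A[empty U start]): least fixpoint, start Z0 = {0, 4}, add states with every successor in Z. Already a fixed point.
Sat(AF (EG A[empty U start])) = {0, 4}
1 ∉ Sat(AF (EG A[empty U start])) = {0, 4}, so the formula does not hold at 1.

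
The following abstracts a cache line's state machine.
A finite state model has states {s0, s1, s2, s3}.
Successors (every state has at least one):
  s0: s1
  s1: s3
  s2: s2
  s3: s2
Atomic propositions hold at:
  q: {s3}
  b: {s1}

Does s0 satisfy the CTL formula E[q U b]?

E[q U b]: least fixpoint, start Z0 = Sat(b) = {s1}, add states in Sat(q) with some successor in Z. Already a fixed point.
Sat(E[q U b]) = {s1}
s0 ∉ Sat(E[q U b]) = {s1}, so the formula does not hold at s0.

No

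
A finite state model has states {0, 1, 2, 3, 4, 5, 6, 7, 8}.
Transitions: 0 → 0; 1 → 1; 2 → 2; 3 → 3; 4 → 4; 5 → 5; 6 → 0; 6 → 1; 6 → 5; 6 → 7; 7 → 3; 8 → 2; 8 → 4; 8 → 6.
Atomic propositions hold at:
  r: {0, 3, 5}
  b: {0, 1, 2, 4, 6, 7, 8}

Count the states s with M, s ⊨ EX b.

Sat(EX b) = {s : some successor in {0, 1, 2, 4, 6, 7, 8}} = {0, 1, 2, 4, 6, 8}
|Sat(EX b)| = |{0, 1, 2, 4, 6, 8}| = 6.

6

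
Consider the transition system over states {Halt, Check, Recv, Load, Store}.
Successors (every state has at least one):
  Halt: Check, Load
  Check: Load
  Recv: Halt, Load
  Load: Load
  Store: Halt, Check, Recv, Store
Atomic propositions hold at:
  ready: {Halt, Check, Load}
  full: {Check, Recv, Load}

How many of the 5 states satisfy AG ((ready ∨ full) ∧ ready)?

3

Sat(ready ∨ full) = {Halt, Check, Recv, Load}
Sat((ready ∨ full) ∧ ready) = {Halt, Check, Load}
AG ((ready ∨ full) ∧ ready): greatest fixpoint, start Z0 = {Halt, Check, Load}, keep only states in Sat with every successor in Z. Already a fixed point.
Sat(AG ((ready ∨ full) ∧ ready)) = {Halt, Check, Load}
|Sat(AG ((ready ∨ full) ∧ ready))| = |{Halt, Check, Load}| = 3.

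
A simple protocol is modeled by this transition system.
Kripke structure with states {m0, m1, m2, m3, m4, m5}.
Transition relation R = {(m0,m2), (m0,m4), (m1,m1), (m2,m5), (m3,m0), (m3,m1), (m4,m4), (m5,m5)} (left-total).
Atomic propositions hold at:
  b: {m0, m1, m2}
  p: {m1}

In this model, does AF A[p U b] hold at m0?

Yes

A[p U b]: least fixpoint, start Z0 = Sat(b) = {m0, m1, m2}, add states in Sat(p) with every successor in Z. Already a fixed point.
Sat(A[p U b]) = {m0, m1, m2}
AF A[p U b]: least fixpoint, start Z0 = {m0, m1, m2}, add states with every successor in Z. Z1 = {m0, m1, m2, m3}; fixed.
Sat(AF A[p U b]) = {m0, m1, m2, m3}
m0 ∈ Sat(AF A[p U b]) = {m0, m1, m2, m3}, so the formula holds at m0.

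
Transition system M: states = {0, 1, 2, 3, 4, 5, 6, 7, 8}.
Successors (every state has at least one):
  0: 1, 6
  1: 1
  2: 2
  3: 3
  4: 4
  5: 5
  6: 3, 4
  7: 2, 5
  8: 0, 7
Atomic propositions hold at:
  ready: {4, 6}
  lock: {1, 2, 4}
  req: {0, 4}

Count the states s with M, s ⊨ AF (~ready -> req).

3

Sat(~ready) = {0, 1, 2, 3, 5, 7, 8}
Sat(~ready -> req) = {0, 4, 6}
AF (~ready -> req): least fixpoint, start Z0 = {0, 4, 6}, add states with every successor in Z. Already a fixed point.
Sat(AF (~ready -> req)) = {0, 4, 6}
|Sat(AF (~ready -> req))| = |{0, 4, 6}| = 3.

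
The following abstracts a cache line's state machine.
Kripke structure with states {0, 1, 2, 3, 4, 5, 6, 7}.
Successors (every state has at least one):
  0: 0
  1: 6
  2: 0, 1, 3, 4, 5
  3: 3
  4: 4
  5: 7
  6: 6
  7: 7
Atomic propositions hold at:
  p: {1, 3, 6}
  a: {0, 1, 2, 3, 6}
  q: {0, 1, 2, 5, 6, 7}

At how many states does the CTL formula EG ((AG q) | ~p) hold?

7

AG q: greatest fixpoint, start Z0 = {0, 1, 2, 5, 6, 7}, keep only states in Sat with every successor in Z. Z1 = {0, 1, 5, 6, 7}; fixed.
Sat(AG q) = {0, 1, 5, 6, 7}
Sat(~p) = {0, 2, 4, 5, 7}
Sat((AG q) | ~p) = {0, 1, 2, 4, 5, 6, 7}
EG ((AG q) | ~p): greatest fixpoint, start Z0 = {0, 1, 2, 4, 5, 6, 7}, keep only states in Sat with some successor in Z. Already a fixed point.
Sat(EG ((AG q) | ~p)) = {0, 1, 2, 4, 5, 6, 7}
|Sat(EG ((AG q) | ~p))| = |{0, 1, 2, 4, 5, 6, 7}| = 7.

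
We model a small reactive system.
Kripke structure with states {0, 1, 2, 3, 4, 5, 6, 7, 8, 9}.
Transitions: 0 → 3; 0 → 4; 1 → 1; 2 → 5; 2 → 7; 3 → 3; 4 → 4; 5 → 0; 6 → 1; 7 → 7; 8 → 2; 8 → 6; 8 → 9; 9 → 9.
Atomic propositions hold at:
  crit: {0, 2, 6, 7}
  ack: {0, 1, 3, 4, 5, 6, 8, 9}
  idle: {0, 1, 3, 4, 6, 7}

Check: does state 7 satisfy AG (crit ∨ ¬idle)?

Yes

Sat(¬idle) = {2, 5, 8, 9}
Sat(crit ∨ ¬idle) = {0, 2, 5, 6, 7, 8, 9}
AG (crit ∨ ¬idle): greatest fixpoint, start Z0 = {0, 2, 5, 6, 7, 8, 9}, keep only states in Sat with every successor in Z. Z1 = {2, 5, 7, 8, 9}; Z2 = {2, 7, 9}; Z3 = {7, 9}; fixed.
Sat(AG (crit ∨ ¬idle)) = {7, 9}
7 ∈ Sat(AG (crit ∨ ¬idle)) = {7, 9}, so the formula holds at 7.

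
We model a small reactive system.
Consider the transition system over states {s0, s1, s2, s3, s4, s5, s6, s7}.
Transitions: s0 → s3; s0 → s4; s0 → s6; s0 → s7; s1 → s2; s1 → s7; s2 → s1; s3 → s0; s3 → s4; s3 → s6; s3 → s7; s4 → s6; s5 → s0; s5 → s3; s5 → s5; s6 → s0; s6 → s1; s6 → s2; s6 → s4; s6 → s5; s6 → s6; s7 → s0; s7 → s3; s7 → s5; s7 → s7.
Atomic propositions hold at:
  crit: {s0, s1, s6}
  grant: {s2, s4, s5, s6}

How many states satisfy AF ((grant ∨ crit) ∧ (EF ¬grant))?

6

Sat(grant ∨ crit) = {s0, s1, s2, s4, s5, s6}
Sat(¬grant) = {s0, s1, s3, s7}
EF ¬grant: least fixpoint, start Z0 = {s0, s1, s3, s7}, add states with some successor in Z. Z1 = {s0, s1, s2, s3, s5, s6, s7}; Z2 = {s0, s1, s2, s3, s4, s5, s6, s7}; fixed.
Sat(EF ¬grant) = {s0, s1, s2, s3, s4, s5, s6, s7}
Sat((grant ∨ crit) ∧ (EF ¬grant)) = {s0, s1, s2, s4, s5, s6}
AF ((grant ∨ crit) ∧ (EF ¬grant)): least fixpoint, start Z0 = {s0, s1, s2, s4, s5, s6}, add states with every successor in Z. Already a fixed point.
Sat(AF ((grant ∨ crit) ∧ (EF ¬grant))) = {s0, s1, s2, s4, s5, s6}
|Sat(AF ((grant ∨ crit) ∧ (EF ¬grant)))| = |{s0, s1, s2, s4, s5, s6}| = 6.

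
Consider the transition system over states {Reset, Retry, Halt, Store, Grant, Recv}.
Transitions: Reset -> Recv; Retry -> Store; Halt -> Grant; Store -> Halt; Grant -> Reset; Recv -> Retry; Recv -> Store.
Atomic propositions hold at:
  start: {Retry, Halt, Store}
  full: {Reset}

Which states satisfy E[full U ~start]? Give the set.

Sat(~start) = {Reset, Grant, Recv}
E[full U ~start]: least fixpoint, start Z0 = Sat(~start) = {Reset, Grant, Recv}, add states in Sat(full) with some successor in Z. Already a fixed point.
Sat(E[full U ~start]) = {Reset, Grant, Recv}

{Reset, Grant, Recv}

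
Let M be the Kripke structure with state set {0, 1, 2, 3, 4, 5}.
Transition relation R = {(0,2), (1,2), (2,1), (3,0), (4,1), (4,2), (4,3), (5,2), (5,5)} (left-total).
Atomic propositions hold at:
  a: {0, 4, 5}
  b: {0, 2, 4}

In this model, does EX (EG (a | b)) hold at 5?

Yes

Sat(a | b) = {0, 2, 4, 5}
EG (a | b): greatest fixpoint, start Z0 = {0, 2, 4, 5}, keep only states in Sat with some successor in Z. Z1 = {0, 4, 5}; Z2 = {5}; fixed.
Sat(EG (a | b)) = {5}
Sat(EX (EG (a | b))) = {s : some successor in {5}} = {5}
5 ∈ Sat(EX (EG (a | b))) = {5}, so the formula holds at 5.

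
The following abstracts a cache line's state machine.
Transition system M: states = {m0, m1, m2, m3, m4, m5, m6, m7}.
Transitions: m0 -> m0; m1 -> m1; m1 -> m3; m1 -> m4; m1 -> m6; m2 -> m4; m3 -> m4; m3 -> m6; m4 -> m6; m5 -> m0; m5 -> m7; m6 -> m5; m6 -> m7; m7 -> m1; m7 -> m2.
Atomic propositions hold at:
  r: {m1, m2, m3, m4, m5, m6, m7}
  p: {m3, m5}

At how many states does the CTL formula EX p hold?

Sat(EX p) = {s : some successor in {m3, m5}} = {m1, m6}
|Sat(EX p)| = |{m1, m6}| = 2.

2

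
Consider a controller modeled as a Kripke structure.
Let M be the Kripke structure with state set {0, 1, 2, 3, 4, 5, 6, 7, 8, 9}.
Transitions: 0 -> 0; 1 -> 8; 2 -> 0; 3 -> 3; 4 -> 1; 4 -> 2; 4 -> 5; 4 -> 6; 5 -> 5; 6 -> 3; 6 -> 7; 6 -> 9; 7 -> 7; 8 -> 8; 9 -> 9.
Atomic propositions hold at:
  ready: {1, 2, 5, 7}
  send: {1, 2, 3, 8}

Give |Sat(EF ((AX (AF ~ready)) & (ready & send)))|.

Sat(~ready) = {0, 3, 4, 6, 8, 9}
AF ~ready: least fixpoint, start Z0 = {0, 3, 4, 6, 8, 9}, add states with every successor in Z. Z1 = {0, 1, 2, 3, 4, 6, 8, 9}; fixed.
Sat(AF ~ready) = {0, 1, 2, 3, 4, 6, 8, 9}
Sat(AX (AF ~ready)) = {s : every successor in {0, 1, 2, 3, 4, 6, 8, 9}} = {0, 1, 2, 3, 8, 9}
Sat(ready & send) = {1, 2}
Sat((AX (AF ~ready)) & (ready & send)) = {1, 2}
EF ((AX (AF ~ready)) & (ready & send)): least fixpoint, start Z0 = {1, 2}, add states with some successor in Z. Z1 = {1, 2, 4}; fixed.
Sat(EF ((AX (AF ~ready)) & (ready & send))) = {1, 2, 4}
|Sat(EF ((AX (AF ~ready)) & (ready & send)))| = |{1, 2, 4}| = 3.

3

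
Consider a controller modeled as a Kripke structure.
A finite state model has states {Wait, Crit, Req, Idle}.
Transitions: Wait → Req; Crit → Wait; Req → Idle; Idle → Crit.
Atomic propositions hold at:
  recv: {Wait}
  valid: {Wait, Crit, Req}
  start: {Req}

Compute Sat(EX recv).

{Crit}

Sat(EX recv) = {s : some successor in {Wait}} = {Crit}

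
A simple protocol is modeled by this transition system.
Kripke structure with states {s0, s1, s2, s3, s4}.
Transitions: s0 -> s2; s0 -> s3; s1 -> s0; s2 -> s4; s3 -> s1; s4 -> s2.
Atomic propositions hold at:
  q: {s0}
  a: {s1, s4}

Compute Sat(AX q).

Sat(AX q) = {s : every successor in {s0}} = {s1}

{s1}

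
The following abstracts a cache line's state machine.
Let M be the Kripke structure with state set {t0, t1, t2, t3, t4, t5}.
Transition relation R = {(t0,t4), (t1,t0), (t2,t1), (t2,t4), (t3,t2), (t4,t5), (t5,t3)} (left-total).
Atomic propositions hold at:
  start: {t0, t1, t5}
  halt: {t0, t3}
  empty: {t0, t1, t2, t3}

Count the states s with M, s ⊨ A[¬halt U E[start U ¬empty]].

5

Sat(¬halt) = {t1, t2, t4, t5}
Sat(¬empty) = {t4, t5}
E[start U ¬empty]: least fixpoint, start Z0 = Sat(¬empty) = {t4, t5}, add states in Sat(start) with some successor in Z. Z1 = {t0, t4, t5}; Z2 = {t0, t1, t4, t5}; fixed.
Sat(E[start U ¬empty]) = {t0, t1, t4, t5}
A[¬halt U E[start U ¬empty]]: least fixpoint, start Z0 = Sat(E[start U ¬empty]) = {t0, t1, t4, t5}, add states in Sat(¬halt) with every successor in Z. Z1 = {t0, t1, t2, t4, t5}; fixed.
Sat(A[¬halt U E[start U ¬empty]]) = {t0, t1, t2, t4, t5}
|Sat(A[¬halt U E[start U ¬empty]])| = |{t0, t1, t2, t4, t5}| = 5.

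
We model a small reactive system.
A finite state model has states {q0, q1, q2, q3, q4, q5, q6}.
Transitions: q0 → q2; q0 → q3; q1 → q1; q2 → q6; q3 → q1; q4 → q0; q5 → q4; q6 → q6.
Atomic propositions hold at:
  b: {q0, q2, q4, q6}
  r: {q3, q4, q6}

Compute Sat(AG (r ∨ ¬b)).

{q1, q3, q6}

Sat(¬b) = {q1, q3, q5}
Sat(r ∨ ¬b) = {q1, q3, q4, q5, q6}
AG (r ∨ ¬b): greatest fixpoint, start Z0 = {q1, q3, q4, q5, q6}, keep only states in Sat with every successor in Z. Z1 = {q1, q3, q5, q6}; Z2 = {q1, q3, q6}; fixed.
Sat(AG (r ∨ ¬b)) = {q1, q3, q6}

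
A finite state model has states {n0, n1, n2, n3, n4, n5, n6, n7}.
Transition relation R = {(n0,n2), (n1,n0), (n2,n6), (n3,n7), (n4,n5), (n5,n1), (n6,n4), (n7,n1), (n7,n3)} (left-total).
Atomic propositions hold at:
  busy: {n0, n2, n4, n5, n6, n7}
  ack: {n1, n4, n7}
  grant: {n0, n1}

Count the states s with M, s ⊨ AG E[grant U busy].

E[grant U busy]: least fixpoint, start Z0 = Sat(busy) = {n0, n2, n4, n5, n6, n7}, add states in Sat(grant) with some successor in Z. Z1 = {n0, n1, n2, n4, n5, n6, n7}; fixed.
Sat(E[grant U busy]) = {n0, n1, n2, n4, n5, n6, n7}
AG E[grant U busy]: greatest fixpoint, start Z0 = {n0, n1, n2, n4, n5, n6, n7}, keep only states in Sat with every successor in Z. Z1 = {n0, n1, n2, n4, n5, n6}; fixed.
Sat(AG E[grant U busy]) = {n0, n1, n2, n4, n5, n6}
|Sat(AG E[grant U busy])| = |{n0, n1, n2, n4, n5, n6}| = 6.

6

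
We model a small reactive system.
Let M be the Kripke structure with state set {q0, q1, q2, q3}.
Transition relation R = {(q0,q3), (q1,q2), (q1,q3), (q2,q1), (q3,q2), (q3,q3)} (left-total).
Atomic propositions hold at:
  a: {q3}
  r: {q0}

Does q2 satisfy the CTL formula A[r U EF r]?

EF r: least fixpoint, start Z0 = {q0}, add states with some successor in Z. Already a fixed point.
Sat(EF r) = {q0}
A[r U EF r]: least fixpoint, start Z0 = Sat(EF r) = {q0}, add states in Sat(r) with every successor in Z. Already a fixed point.
Sat(A[r U EF r]) = {q0}
q2 ∉ Sat(A[r U EF r]) = {q0}, so the formula does not hold at q2.

No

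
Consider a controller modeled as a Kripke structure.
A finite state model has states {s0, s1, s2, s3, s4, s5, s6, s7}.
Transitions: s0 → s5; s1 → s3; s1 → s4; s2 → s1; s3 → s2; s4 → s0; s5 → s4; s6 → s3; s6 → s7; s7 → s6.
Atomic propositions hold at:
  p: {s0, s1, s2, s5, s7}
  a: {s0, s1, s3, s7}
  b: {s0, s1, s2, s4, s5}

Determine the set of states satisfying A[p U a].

A[p U a]: least fixpoint, start Z0 = Sat(a) = {s0, s1, s3, s7}, add states in Sat(p) with every successor in Z. Z1 = {s0, s1, s2, s3, s7}; fixed.
Sat(A[p U a]) = {s0, s1, s2, s3, s7}

{s0, s1, s2, s3, s7}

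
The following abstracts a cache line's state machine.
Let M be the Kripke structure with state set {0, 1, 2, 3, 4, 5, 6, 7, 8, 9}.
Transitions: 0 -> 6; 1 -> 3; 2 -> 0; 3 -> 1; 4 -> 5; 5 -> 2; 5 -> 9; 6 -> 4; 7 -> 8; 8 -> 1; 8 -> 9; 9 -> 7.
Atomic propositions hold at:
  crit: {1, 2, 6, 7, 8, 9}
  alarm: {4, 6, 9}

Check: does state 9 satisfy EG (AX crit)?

Sat(AX crit) = {s : every successor in {1, 2, 6, 7, 8, 9}} = {0, 3, 5, 7, 8, 9}
EG (AX crit): greatest fixpoint, start Z0 = {0, 3, 5, 7, 8, 9}, keep only states in Sat with some successor in Z. Z1 = {5, 7, 8, 9}; fixed.
Sat(EG (AX crit)) = {5, 7, 8, 9}
9 ∈ Sat(EG (AX crit)) = {5, 7, 8, 9}, so the formula holds at 9.

Yes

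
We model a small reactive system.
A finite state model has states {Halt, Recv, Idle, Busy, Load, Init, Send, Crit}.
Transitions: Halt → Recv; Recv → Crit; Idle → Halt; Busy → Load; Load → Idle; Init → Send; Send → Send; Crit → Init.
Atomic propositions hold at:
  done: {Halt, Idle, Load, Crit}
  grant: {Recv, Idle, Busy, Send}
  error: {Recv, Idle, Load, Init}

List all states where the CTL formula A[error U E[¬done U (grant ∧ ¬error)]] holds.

{Busy, Init, Send}

Sat(¬done) = {Recv, Busy, Init, Send}
Sat(¬error) = {Halt, Busy, Send, Crit}
Sat(grant ∧ ¬error) = {Busy, Send}
E[¬done U (grant ∧ ¬error)]: least fixpoint, start Z0 = Sat((grant ∧ ¬error)) = {Busy, Send}, add states in Sat(¬done) with some successor in Z. Z1 = {Busy, Init, Send}; fixed.
Sat(E[¬done U (grant ∧ ¬error)]) = {Busy, Init, Send}
A[error U E[¬done U (grant ∧ ¬error)]]: least fixpoint, start Z0 = Sat(E[¬done U (grant ∧ ¬error)]) = {Busy, Init, Send}, add states in Sat(error) with every successor in Z. Already a fixed point.
Sat(A[error U E[¬done U (grant ∧ ¬error)]]) = {Busy, Init, Send}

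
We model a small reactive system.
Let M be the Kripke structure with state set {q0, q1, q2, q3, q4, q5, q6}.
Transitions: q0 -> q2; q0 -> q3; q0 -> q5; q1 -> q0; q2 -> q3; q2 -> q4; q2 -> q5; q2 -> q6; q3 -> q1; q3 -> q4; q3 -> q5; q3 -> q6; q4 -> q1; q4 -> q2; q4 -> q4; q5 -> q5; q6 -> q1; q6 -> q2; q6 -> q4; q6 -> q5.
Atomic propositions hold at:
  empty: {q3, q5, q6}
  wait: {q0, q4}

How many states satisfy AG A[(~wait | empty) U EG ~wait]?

Sat(~wait) = {q1, q2, q3, q5, q6}
Sat(~wait | empty) = {q1, q2, q3, q5, q6}
EG ~wait: greatest fixpoint, start Z0 = {q1, q2, q3, q5, q6}, keep only states in Sat with some successor in Z. Z1 = {q2, q3, q5, q6}; fixed.
Sat(EG ~wait) = {q2, q3, q5, q6}
A[(~wait | empty) U EG ~wait]: least fixpoint, start Z0 = Sat(EG ~wait) = {q2, q3, q5, q6}, add states in Sat(~wait | empty) with every successor in Z. Already a fixed point.
Sat(A[(~wait | empty) U EG ~wait]) = {q2, q3, q5, q6}
AG A[(~wait | empty) U EG ~wait]: greatest fixpoint, start Z0 = {q2, q3, q5, q6}, keep only states in Sat with every successor in Z. Z1 = {q5}; fixed.
Sat(AG A[(~wait | empty) U EG ~wait]) = {q5}
|Sat(AG A[(~wait | empty) U EG ~wait])| = |{q5}| = 1.

1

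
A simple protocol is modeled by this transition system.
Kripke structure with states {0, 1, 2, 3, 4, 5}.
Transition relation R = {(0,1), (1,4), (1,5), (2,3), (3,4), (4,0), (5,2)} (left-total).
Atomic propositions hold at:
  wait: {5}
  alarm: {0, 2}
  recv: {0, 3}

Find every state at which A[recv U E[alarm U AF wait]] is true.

{5}

AF wait: least fixpoint, start Z0 = {5}, add states with every successor in Z. Already a fixed point.
Sat(AF wait) = {5}
E[alarm U AF wait]: least fixpoint, start Z0 = Sat(AF wait) = {5}, add states in Sat(alarm) with some successor in Z. Already a fixed point.
Sat(E[alarm U AF wait]) = {5}
A[recv U E[alarm U AF wait]]: least fixpoint, start Z0 = Sat(E[alarm U AF wait]) = {5}, add states in Sat(recv) with every successor in Z. Already a fixed point.
Sat(A[recv U E[alarm U AF wait]]) = {5}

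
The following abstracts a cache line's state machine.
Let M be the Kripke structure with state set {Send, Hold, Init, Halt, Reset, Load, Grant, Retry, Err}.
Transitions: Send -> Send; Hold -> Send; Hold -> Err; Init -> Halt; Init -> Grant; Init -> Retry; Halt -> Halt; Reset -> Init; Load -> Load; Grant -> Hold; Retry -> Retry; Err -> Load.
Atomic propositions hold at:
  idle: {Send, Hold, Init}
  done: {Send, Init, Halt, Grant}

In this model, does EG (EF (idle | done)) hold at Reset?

Yes

Sat(idle | done) = {Send, Hold, Init, Halt, Grant}
EF (idle | done): least fixpoint, start Z0 = {Send, Hold, Init, Halt, Grant}, add states with some successor in Z. Z1 = {Send, Hold, Init, Halt, Reset, Grant}; fixed.
Sat(EF (idle | done)) = {Send, Hold, Init, Halt, Reset, Grant}
EG (EF (idle | done)): greatest fixpoint, start Z0 = {Send, Hold, Init, Halt, Reset, Grant}, keep only states in Sat with some successor in Z. Already a fixed point.
Sat(EG (EF (idle | done))) = {Send, Hold, Init, Halt, Reset, Grant}
Reset ∈ Sat(EG (EF (idle | done))) = {Send, Hold, Init, Halt, Reset, Grant}, so the formula holds at Reset.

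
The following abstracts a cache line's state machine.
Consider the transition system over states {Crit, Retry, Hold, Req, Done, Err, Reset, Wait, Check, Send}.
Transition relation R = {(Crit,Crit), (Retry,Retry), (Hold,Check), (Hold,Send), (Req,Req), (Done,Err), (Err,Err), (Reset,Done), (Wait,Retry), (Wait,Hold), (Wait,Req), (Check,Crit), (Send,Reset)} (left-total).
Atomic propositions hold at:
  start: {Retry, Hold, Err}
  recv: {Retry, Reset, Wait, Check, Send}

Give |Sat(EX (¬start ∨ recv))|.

8

Sat(¬start) = {Crit, Req, Done, Reset, Wait, Check, Send}
Sat(¬start ∨ recv) = {Crit, Retry, Req, Done, Reset, Wait, Check, Send}
Sat(EX (¬start ∨ recv)) = {s : some successor in {Crit, Retry, Req, Done, Reset, Wait, Check, Send}} = {Crit, Retry, Hold, Req, Reset, Wait, Check, Send}
|Sat(EX (¬start ∨ recv))| = |{Crit, Retry, Hold, Req, Reset, Wait, Check, Send}| = 8.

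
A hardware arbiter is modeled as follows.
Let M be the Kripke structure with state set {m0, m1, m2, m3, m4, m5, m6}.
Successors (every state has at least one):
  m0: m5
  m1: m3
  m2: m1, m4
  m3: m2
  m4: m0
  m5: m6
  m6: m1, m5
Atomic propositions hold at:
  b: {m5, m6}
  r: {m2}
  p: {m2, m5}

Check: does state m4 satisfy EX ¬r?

Sat(¬r) = {m0, m1, m3, m4, m5, m6}
Sat(EX ¬r) = {s : some successor in {m0, m1, m3, m4, m5, m6}} = {m0, m1, m2, m4, m5, m6}
m4 ∈ Sat(EX ¬r) = {m0, m1, m2, m4, m5, m6}, so the formula holds at m4.

Yes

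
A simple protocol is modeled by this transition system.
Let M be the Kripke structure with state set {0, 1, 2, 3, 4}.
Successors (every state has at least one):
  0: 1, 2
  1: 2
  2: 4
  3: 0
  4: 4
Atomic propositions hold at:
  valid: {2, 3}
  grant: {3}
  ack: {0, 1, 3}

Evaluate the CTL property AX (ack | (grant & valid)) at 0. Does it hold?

No

Sat(grant & valid) = {3}
Sat(ack | (grant & valid)) = {0, 1, 3}
Sat(AX (ack | (grant & valid))) = {s : every successor in {0, 1, 3}} = {3}
0 ∉ Sat(AX (ack | (grant & valid))) = {3}, so the formula does not hold at 0.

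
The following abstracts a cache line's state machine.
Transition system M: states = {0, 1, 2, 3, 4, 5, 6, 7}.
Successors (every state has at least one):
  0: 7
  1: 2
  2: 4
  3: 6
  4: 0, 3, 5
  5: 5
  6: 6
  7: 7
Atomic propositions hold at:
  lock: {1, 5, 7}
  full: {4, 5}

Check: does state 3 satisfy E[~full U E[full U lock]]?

Sat(~full) = {0, 1, 2, 3, 6, 7}
E[full U lock]: least fixpoint, start Z0 = Sat(lock) = {1, 5, 7}, add states in Sat(full) with some successor in Z. Z1 = {1, 4, 5, 7}; fixed.
Sat(E[full U lock]) = {1, 4, 5, 7}
E[~full U E[full U lock]]: least fixpoint, start Z0 = Sat(E[full U lock]) = {1, 4, 5, 7}, add states in Sat(~full) with some successor in Z. Z1 = {0, 1, 2, 4, 5, 7}; fixed.
Sat(E[~full U E[full U lock]]) = {0, 1, 2, 4, 5, 7}
3 ∉ Sat(E[~full U E[full U lock]]) = {0, 1, 2, 4, 5, 7}, so the formula does not hold at 3.

No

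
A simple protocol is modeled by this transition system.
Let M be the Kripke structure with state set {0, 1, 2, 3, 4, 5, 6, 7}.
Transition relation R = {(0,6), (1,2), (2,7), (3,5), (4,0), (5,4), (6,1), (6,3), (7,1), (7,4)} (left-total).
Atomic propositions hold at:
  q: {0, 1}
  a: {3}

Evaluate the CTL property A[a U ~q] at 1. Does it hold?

Sat(~q) = {2, 3, 4, 5, 6, 7}
A[a U ~q]: least fixpoint, start Z0 = Sat(~q) = {2, 3, 4, 5, 6, 7}, add states in Sat(a) with every successor in Z. Already a fixed point.
Sat(A[a U ~q]) = {2, 3, 4, 5, 6, 7}
1 ∉ Sat(A[a U ~q]) = {2, 3, 4, 5, 6, 7}, so the formula does not hold at 1.

No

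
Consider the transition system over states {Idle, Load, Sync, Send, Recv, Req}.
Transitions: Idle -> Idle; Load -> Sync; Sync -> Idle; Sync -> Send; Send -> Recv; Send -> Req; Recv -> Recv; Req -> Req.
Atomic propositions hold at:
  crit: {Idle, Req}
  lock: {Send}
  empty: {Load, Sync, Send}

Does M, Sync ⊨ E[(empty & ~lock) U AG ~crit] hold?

Sat(~lock) = {Idle, Load, Sync, Recv, Req}
Sat(empty & ~lock) = {Load, Sync}
Sat(~crit) = {Load, Sync, Send, Recv}
AG ~crit: greatest fixpoint, start Z0 = {Load, Sync, Send, Recv}, keep only states in Sat with every successor in Z. Z1 = {Load, Recv}; Z2 = {Recv}; fixed.
Sat(AG ~crit) = {Recv}
E[(empty & ~lock) U AG ~crit]: least fixpoint, start Z0 = Sat(AG ~crit) = {Recv}, add states in Sat(empty & ~lock) with some successor in Z. Already a fixed point.
Sat(E[(empty & ~lock) U AG ~crit]) = {Recv}
Sync ∉ Sat(E[(empty & ~lock) U AG ~crit]) = {Recv}, so the formula does not hold at Sync.

No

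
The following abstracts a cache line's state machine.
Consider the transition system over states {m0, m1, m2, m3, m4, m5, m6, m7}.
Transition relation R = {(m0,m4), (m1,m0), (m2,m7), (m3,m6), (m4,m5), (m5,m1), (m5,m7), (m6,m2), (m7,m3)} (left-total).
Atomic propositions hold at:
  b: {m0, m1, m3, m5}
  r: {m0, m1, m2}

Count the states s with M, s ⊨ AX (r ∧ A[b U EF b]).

2

EF b: least fixpoint, start Z0 = {m0, m1, m3, m5}, add states with some successor in Z. Z1 = {m0, m1, m3, m4, m5, m7}; Z2 = {m0, m1, m2, m3, m4, m5, m7}; Z3 = {m0, m1, m2, m3, m4, m5, m6, m7}; fixed.
Sat(EF b) = {m0, m1, m2, m3, m4, m5, m6, m7}
A[b U EF b]: least fixpoint, start Z0 = Sat(EF b) = {m0, m1, m2, m3, m4, m5, m6, m7}, add states in Sat(b) with every successor in Z. Already a fixed point.
Sat(A[b U EF b]) = {m0, m1, m2, m3, m4, m5, m6, m7}
Sat(r ∧ A[b U EF b]) = {m0, m1, m2}
Sat(AX (r ∧ A[b U EF b])) = {s : every successor in {m0, m1, m2}} = {m1, m6}
|Sat(AX (r ∧ A[b U EF b]))| = |{m1, m6}| = 2.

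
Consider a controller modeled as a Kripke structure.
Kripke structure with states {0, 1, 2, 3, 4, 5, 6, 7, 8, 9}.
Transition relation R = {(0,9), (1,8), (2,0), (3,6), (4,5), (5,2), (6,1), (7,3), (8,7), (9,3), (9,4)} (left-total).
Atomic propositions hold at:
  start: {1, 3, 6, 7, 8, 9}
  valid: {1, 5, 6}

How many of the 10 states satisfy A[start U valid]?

6

A[start U valid]: least fixpoint, start Z0 = Sat(valid) = {1, 5, 6}, add states in Sat(start) with every successor in Z. Z1 = {1, 3, 5, 6}; Z2 = {1, 3, 5, 6, 7}; Z3 = {1, 3, 5, 6, 7, 8}; fixed.
Sat(A[start U valid]) = {1, 3, 5, 6, 7, 8}
|Sat(A[start U valid])| = |{1, 3, 5, 6, 7, 8}| = 6.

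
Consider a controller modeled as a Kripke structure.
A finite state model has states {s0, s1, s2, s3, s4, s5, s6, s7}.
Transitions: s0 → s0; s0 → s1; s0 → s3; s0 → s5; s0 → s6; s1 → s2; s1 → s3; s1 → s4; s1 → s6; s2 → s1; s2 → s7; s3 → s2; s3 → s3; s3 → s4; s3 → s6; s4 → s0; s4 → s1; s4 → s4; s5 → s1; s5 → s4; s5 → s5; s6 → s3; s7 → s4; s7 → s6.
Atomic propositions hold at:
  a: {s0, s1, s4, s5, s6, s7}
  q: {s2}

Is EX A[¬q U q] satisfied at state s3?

Sat(¬q) = {s0, s1, s3, s4, s5, s6, s7}
A[¬q U q]: least fixpoint, start Z0 = Sat(q) = {s2}, add states in Sat(¬q) with every successor in Z. Already a fixed point.
Sat(A[¬q U q]) = {s2}
Sat(EX A[¬q U q]) = {s : some successor in {s2}} = {s1, s3}
s3 ∈ Sat(EX A[¬q U q]) = {s1, s3}, so the formula holds at s3.

Yes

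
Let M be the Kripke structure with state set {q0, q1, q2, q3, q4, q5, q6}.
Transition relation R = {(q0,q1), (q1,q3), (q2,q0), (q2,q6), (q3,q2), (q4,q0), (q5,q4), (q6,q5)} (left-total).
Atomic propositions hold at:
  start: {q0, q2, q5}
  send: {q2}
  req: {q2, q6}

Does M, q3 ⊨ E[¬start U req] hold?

Sat(¬start) = {q1, q3, q4, q6}
E[¬start U req]: least fixpoint, start Z0 = Sat(req) = {q2, q6}, add states in Sat(¬start) with some successor in Z. Z1 = {q2, q3, q6}; Z2 = {q1, q2, q3, q6}; fixed.
Sat(E[¬start U req]) = {q1, q2, q3, q6}
q3 ∈ Sat(E[¬start U req]) = {q1, q2, q3, q6}, so the formula holds at q3.

Yes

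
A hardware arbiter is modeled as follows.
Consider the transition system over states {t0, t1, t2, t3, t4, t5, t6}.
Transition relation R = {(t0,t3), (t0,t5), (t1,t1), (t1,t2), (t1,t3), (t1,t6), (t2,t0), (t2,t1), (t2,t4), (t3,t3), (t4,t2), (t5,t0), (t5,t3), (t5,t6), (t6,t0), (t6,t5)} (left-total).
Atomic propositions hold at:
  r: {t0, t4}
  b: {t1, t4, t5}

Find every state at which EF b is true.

{t0, t1, t2, t4, t5, t6}

EF b: least fixpoint, start Z0 = {t1, t4, t5}, add states with some successor in Z. Z1 = {t0, t1, t2, t4, t5, t6}; fixed.
Sat(EF b) = {t0, t1, t2, t4, t5, t6}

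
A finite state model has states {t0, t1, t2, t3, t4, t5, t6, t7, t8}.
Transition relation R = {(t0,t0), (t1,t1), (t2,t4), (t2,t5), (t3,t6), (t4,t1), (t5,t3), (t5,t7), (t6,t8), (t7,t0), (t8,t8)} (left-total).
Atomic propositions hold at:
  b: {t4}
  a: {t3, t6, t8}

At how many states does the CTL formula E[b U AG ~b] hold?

8

Sat(~b) = {t0, t1, t2, t3, t5, t6, t7, t8}
AG ~b: greatest fixpoint, start Z0 = {t0, t1, t2, t3, t5, t6, t7, t8}, keep only states in Sat with every successor in Z. Z1 = {t0, t1, t3, t5, t6, t7, t8}; fixed.
Sat(AG ~b) = {t0, t1, t3, t5, t6, t7, t8}
E[b U AG ~b]: least fixpoint, start Z0 = Sat(AG ~b) = {t0, t1, t3, t5, t6, t7, t8}, add states in Sat(b) with some successor in Z. Z1 = {t0, t1, t3, t4, t5, t6, t7, t8}; fixed.
Sat(E[b U AG ~b]) = {t0, t1, t3, t4, t5, t6, t7, t8}
|Sat(E[b U AG ~b])| = |{t0, t1, t3, t4, t5, t6, t7, t8}| = 8.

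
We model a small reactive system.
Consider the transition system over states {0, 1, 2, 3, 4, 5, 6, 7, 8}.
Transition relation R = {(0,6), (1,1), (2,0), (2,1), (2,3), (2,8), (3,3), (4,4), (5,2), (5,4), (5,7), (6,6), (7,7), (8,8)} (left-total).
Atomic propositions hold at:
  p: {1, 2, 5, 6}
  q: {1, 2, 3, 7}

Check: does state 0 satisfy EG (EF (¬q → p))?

Yes

Sat(¬q) = {0, 4, 5, 6, 8}
Sat(¬q → p) = {1, 2, 3, 5, 6, 7}
EF (¬q → p): least fixpoint, start Z0 = {1, 2, 3, 5, 6, 7}, add states with some successor in Z. Z1 = {0, 1, 2, 3, 5, 6, 7}; fixed.
Sat(EF (¬q → p)) = {0, 1, 2, 3, 5, 6, 7}
EG (EF (¬q → p)): greatest fixpoint, start Z0 = {0, 1, 2, 3, 5, 6, 7}, keep only states in Sat with some successor in Z. Already a fixed point.
Sat(EG (EF (¬q → p))) = {0, 1, 2, 3, 5, 6, 7}
0 ∈ Sat(EG (EF (¬q → p))) = {0, 1, 2, 3, 5, 6, 7}, so the formula holds at 0.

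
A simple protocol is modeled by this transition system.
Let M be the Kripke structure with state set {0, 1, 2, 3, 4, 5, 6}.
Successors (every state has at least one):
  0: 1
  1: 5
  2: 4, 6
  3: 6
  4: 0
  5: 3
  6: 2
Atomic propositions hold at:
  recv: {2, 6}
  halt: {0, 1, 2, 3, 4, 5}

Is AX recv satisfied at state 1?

Sat(AX recv) = {s : every successor in {2, 6}} = {3, 6}
1 ∉ Sat(AX recv) = {3, 6}, so the formula does not hold at 1.

No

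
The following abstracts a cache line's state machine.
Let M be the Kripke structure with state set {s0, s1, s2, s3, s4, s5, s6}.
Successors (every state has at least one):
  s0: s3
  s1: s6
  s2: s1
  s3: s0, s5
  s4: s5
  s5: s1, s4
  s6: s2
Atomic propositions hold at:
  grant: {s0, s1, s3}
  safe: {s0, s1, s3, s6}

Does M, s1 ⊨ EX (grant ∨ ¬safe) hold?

No

Sat(¬safe) = {s2, s4, s5}
Sat(grant ∨ ¬safe) = {s0, s1, s2, s3, s4, s5}
Sat(EX (grant ∨ ¬safe)) = {s : some successor in {s0, s1, s2, s3, s4, s5}} = {s0, s2, s3, s4, s5, s6}
s1 ∉ Sat(EX (grant ∨ ¬safe)) = {s0, s2, s3, s4, s5, s6}, so the formula does not hold at s1.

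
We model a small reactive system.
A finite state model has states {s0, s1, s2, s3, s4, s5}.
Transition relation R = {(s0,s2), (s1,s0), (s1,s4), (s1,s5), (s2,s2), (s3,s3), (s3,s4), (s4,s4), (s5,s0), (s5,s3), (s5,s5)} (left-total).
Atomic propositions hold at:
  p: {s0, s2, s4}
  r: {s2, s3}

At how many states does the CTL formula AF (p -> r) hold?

Sat(p -> r) = {s1, s2, s3, s5}
AF (p -> r): least fixpoint, start Z0 = {s1, s2, s3, s5}, add states with every successor in Z. Z1 = {s0, s1, s2, s3, s5}; fixed.
Sat(AF (p -> r)) = {s0, s1, s2, s3, s5}
|Sat(AF (p -> r))| = |{s0, s1, s2, s3, s5}| = 5.

5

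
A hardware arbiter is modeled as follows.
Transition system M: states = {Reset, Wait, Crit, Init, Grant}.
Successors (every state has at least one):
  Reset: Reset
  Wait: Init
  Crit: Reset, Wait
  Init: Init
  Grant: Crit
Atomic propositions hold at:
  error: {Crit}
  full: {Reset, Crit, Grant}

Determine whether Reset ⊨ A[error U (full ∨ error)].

Sat(full ∨ error) = {Reset, Crit, Grant}
A[error U (full ∨ error)]: least fixpoint, start Z0 = Sat((full ∨ error)) = {Reset, Crit, Grant}, add states in Sat(error) with every successor in Z. Already a fixed point.
Sat(A[error U (full ∨ error)]) = {Reset, Crit, Grant}
Reset ∈ Sat(A[error U (full ∨ error)]) = {Reset, Crit, Grant}, so the formula holds at Reset.

Yes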